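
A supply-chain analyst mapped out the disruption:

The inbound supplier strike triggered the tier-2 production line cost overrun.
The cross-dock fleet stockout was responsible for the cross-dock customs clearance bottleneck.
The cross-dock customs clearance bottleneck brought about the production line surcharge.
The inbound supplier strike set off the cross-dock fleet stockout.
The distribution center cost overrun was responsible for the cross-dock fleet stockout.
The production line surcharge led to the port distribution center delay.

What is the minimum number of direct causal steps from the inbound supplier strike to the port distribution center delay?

Shortest chain: the inbound supplier strike → the cross-dock fleet stockout → the cross-dock customs clearance bottleneck → the production line surcharge → the port distribution center delay.

4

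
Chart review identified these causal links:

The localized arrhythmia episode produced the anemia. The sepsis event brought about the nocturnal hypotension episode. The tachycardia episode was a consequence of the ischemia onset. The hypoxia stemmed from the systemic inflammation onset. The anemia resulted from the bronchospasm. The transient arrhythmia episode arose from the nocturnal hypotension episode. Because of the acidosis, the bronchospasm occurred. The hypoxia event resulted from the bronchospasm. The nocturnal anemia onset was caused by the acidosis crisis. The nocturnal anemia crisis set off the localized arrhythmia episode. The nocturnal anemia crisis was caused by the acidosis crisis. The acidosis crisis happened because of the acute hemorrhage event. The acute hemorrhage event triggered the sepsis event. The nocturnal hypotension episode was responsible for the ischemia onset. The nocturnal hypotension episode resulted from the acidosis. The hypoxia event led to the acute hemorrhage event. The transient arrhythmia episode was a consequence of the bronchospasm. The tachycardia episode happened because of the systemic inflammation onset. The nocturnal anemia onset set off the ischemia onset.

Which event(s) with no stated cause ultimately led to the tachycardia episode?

Tracing upstream from the tachycardia episode: the tachycardia episode ← the ischemia onset ← the nocturnal hypotension episode ← the acidosis.
A separate upstream branch: the tachycardia episode ← the systemic inflammation onset.
Each of those chain origins has no stated cause.

the acidosis, the systemic inflammation onset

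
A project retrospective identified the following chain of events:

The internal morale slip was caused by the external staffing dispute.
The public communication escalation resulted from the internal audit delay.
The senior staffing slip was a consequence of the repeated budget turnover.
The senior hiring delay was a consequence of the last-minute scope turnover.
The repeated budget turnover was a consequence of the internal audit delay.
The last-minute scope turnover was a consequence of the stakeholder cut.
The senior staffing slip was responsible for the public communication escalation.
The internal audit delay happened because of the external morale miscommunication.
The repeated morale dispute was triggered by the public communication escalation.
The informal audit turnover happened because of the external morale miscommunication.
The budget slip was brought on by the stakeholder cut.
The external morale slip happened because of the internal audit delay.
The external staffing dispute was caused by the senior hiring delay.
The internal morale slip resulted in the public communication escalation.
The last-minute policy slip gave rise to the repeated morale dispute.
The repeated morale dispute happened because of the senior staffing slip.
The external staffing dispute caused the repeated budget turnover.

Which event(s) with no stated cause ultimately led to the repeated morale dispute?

Tracing upstream from the repeated morale dispute: the repeated morale dispute ← the senior staffing slip ← the repeated budget turnover ← the external staffing dispute ← the senior hiring delay ← the last-minute scope turnover ← the stakeholder cut.
A separate upstream branch: the repeated morale dispute ← the public communication escalation ← the internal audit delay ← the external morale miscommunication.
A separate upstream branch: the repeated morale dispute ← the last-minute policy slip.
Each of those chain origins has no stated cause.

the external morale miscommunication, the last-minute policy slip, the stakeholder cut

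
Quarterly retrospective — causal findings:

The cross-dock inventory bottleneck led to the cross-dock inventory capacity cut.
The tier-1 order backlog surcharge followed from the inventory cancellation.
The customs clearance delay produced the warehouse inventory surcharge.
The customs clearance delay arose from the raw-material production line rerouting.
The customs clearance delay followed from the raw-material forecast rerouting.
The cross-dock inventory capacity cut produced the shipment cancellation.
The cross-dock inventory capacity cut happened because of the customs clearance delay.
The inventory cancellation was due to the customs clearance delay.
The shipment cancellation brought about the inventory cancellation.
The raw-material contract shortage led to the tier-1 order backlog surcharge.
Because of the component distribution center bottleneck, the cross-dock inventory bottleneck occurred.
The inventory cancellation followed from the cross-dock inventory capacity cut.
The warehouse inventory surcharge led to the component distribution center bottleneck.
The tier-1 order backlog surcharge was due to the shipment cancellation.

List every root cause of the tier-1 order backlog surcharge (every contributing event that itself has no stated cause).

the raw-material contract shortage, the raw-material forecast rerouting, the raw-material production line rerouting

Tracing upstream from the tier-1 order backlog surcharge: the tier-1 order backlog surcharge ← the inventory cancellation ← the customs clearance delay ← the raw-material production line rerouting.
A separate upstream branch: the tier-1 order backlog surcharge ← the inventory cancellation ← the customs clearance delay ← the raw-material forecast rerouting.
A separate upstream branch: the tier-1 order backlog surcharge ← the raw-material contract shortage.
Each of those chain origins has no stated cause.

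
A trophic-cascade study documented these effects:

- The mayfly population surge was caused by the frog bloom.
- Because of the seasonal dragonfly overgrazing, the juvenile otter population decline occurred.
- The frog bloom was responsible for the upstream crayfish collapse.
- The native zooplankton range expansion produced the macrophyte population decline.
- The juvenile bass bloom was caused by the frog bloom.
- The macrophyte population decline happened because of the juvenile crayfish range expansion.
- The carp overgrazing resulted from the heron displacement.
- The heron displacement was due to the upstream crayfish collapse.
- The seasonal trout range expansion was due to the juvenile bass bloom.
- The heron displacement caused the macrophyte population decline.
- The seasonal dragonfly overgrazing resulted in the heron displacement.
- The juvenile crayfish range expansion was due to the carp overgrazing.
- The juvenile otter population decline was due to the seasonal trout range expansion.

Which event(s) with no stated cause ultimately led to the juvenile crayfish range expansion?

the frog bloom, the seasonal dragonfly overgrazing

Tracing upstream from the juvenile crayfish range expansion: the juvenile crayfish range expansion ← the carp overgrazing ← the heron displacement ← the upstream crayfish collapse ← the frog bloom.
A separate upstream branch: the juvenile crayfish range expansion ← the carp overgrazing ← the heron displacement ← the seasonal dragonfly overgrazing.
Each of those chain origins has no stated cause.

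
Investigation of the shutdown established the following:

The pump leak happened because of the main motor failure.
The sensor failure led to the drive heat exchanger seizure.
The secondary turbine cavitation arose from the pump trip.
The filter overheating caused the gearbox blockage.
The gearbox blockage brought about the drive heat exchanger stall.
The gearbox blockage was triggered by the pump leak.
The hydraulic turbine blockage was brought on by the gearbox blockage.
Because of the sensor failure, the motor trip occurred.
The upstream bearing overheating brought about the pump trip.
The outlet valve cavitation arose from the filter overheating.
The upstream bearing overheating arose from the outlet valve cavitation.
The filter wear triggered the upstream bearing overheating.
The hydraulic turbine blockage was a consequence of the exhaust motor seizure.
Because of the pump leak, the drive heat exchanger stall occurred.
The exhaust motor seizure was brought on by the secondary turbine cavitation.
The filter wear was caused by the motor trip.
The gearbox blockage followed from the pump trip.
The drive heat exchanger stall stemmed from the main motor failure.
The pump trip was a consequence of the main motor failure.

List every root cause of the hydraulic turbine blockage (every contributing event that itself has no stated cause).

the filter overheating, the main motor failure, the sensor failure

Tracing upstream from the hydraulic turbine blockage: the hydraulic turbine blockage ← the gearbox blockage ← the pump leak ← the main motor failure.
A separate upstream branch: the hydraulic turbine blockage ← the gearbox blockage ← the pump trip ← the upstream bearing overheating ← the filter wear ← the motor trip ← the sensor failure.
A separate upstream branch: the hydraulic turbine blockage ← the gearbox blockage ← the filter overheating.
Each of those chain origins has no stated cause.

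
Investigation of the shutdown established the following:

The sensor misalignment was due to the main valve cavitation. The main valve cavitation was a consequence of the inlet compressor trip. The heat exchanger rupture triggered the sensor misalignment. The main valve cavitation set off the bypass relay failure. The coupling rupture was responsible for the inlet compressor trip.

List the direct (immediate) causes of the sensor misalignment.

the heat exchanger rupture, the main valve cavitation

Upstream contributors include the coupling rupture, the inlet compressor trip, but only the heat exchanger rupture, the main valve cavitation feed directly into the sensor misalignment.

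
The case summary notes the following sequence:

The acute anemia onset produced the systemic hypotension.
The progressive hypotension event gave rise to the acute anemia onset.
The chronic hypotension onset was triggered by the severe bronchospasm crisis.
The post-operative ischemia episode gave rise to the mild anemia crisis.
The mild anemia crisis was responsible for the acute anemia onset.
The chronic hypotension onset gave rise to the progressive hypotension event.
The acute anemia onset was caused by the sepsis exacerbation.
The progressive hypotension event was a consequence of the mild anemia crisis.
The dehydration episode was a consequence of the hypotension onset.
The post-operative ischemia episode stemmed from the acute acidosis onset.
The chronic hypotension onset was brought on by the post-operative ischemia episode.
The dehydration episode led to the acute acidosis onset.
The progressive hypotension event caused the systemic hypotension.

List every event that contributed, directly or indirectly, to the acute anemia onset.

Immediate causes of the acute anemia onset: the mild anemia crisis, the sepsis exacerbation, the progressive hypotension event.
Further upstream: the hypotension onset, the dehydration episode, the acute acidosis onset, the post-operative ischemia episode, the severe bronchospasm crisis, the chronic hypotension onset.

the acute acidosis onset, the chronic hypotension onset, the dehydration episode, the hypotension onset, the mild anemia crisis, the post-operative ischemia episode, the progressive hypotension event, the sepsis exacerbation, the severe bronchospasm crisis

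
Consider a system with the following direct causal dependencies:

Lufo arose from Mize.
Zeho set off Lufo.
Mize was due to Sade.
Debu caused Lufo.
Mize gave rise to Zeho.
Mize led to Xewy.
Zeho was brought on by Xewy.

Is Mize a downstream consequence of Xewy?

No

Xewy leads to Zeho, Lufo; Mize is not among them.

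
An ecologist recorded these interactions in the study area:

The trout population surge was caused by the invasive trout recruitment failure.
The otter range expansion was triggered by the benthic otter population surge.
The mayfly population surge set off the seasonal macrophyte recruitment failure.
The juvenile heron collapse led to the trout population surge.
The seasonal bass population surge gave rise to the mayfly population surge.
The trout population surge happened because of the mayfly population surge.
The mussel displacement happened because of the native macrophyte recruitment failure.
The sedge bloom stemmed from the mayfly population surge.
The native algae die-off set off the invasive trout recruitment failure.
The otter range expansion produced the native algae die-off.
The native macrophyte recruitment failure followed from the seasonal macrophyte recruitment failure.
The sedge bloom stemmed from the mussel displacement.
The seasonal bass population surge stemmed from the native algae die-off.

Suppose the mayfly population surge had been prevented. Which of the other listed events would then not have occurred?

the mussel displacement, the native macrophyte recruitment failure, the seasonal macrophyte recruitment failure, the sedge bloom

Downstream of the mayfly population surge: the trout population surge, the seasonal macrophyte recruitment failure, the native macrophyte recruitment failure, the mussel displacement, the sedge bloom.
Of those, still caused via another path: the trout population surge.
The remainder have no surviving cause.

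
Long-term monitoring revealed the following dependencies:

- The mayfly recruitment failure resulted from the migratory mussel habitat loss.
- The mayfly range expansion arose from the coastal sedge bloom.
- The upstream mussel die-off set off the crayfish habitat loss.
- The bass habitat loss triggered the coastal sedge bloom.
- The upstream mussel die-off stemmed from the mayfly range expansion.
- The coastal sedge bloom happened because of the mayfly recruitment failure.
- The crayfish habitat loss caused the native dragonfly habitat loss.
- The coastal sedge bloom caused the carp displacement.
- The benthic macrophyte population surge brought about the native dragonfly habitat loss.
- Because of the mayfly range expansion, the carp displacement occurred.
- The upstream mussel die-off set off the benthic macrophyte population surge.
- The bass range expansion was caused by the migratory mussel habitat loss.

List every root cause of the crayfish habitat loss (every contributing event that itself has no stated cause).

Tracing upstream from the crayfish habitat loss: the crayfish habitat loss ← the upstream mussel die-off ← the mayfly range expansion ← the coastal sedge bloom ← the mayfly recruitment failure ← the migratory mussel habitat loss.
A separate upstream branch: the crayfish habitat loss ← the upstream mussel die-off ← the mayfly range expansion ← the coastal sedge bloom ← the bass habitat loss.
Each of those chain origins has no stated cause.

the bass habitat loss, the migratory mussel habitat loss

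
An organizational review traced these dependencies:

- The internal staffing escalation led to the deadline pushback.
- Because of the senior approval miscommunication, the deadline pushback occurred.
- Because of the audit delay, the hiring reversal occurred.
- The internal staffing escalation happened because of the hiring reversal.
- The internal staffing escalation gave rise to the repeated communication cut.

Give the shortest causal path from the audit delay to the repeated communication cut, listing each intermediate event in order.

the audit delay → the hiring reversal → the internal staffing escalation → the repeated communication cut

the audit delay → the hiring reversal
the hiring reversal → the internal staffing escalation
the internal staffing escalation → the repeated communication cut
Length: 3 steps.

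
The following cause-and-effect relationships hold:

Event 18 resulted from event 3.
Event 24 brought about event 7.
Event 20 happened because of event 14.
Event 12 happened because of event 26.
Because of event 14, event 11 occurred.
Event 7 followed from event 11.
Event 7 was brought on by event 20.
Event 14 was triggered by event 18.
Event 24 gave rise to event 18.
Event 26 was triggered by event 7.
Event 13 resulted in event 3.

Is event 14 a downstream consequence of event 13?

Yes

There is a causal chain: event 13 → event 3 → event 18 → event 14.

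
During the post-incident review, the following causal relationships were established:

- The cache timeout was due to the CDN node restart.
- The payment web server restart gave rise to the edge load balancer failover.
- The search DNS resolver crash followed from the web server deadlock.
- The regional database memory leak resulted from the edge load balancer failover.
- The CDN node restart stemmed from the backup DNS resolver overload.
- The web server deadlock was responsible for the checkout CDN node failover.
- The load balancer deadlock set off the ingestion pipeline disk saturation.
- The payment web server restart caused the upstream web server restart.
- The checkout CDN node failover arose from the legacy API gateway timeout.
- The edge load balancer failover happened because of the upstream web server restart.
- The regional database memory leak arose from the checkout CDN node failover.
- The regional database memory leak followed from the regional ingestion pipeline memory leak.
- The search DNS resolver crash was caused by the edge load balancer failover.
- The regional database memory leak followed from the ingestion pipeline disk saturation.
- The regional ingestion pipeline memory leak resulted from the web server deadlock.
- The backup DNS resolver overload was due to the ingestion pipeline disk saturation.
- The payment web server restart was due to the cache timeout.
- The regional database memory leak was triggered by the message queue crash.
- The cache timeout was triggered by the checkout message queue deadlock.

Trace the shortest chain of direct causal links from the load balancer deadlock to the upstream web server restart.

the load balancer deadlock → the ingestion pipeline disk saturation
the ingestion pipeline disk saturation → the backup DNS resolver overload
the backup DNS resolver overload → the CDN node restart
the CDN node restart → the cache timeout
the cache timeout → the payment web server restart
the payment web server restart → the upstream web server restart
Length: 6 steps.

the load balancer deadlock → the ingestion pipeline disk saturation → the backup DNS resolver overload → the CDN node restart → the cache timeout → the payment web server restart → the upstream web server restart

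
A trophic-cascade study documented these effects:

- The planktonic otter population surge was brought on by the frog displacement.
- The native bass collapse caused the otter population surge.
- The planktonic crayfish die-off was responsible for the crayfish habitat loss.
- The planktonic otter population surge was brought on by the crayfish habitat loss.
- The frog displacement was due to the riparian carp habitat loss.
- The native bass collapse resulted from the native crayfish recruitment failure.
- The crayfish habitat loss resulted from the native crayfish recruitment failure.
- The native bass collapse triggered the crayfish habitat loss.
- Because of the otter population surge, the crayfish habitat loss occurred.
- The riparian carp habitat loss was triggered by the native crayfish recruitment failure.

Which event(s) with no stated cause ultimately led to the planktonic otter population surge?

the native crayfish recruitment failure, the planktonic crayfish die-off

Tracing upstream from the planktonic otter population surge: the planktonic otter population surge ← the crayfish habitat loss ← the native crayfish recruitment failure.
A separate upstream branch: the planktonic otter population surge ← the crayfish habitat loss ← the planktonic crayfish die-off.
Each of those chain origins has no stated cause.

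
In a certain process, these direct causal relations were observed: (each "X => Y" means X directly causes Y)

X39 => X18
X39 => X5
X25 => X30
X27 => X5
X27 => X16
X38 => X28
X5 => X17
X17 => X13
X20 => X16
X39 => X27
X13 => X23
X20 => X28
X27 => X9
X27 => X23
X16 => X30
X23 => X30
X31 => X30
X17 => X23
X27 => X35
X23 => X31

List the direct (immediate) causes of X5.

X27, X39 → X5 with nothing further upstream stated.

X27, X39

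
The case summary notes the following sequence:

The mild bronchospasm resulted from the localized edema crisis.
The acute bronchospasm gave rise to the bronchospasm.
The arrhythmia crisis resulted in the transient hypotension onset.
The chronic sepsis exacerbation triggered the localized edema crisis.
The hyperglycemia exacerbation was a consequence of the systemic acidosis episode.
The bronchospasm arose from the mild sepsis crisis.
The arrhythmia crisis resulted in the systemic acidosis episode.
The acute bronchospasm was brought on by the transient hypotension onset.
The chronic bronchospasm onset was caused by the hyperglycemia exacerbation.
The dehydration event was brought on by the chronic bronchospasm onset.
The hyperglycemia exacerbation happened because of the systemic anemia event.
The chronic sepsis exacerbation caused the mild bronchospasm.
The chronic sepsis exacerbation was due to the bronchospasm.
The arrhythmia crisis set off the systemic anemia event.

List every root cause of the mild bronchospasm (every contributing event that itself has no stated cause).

the arrhythmia crisis, the mild sepsis crisis

Tracing upstream from the mild bronchospasm: the mild bronchospasm ← the chronic sepsis exacerbation ← the bronchospasm ← the acute bronchospasm ← the transient hypotension onset ← the arrhythmia crisis.
A separate upstream branch: the mild bronchospasm ← the chronic sepsis exacerbation ← the bronchospasm ← the mild sepsis crisis.
Each of those chain origins has no stated cause.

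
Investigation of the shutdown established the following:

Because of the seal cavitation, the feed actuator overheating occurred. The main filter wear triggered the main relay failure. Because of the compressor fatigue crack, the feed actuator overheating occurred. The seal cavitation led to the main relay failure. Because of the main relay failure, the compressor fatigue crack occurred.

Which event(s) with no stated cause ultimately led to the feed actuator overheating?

the main filter wear, the seal cavitation

Tracing upstream from the feed actuator overheating: the feed actuator overheating ← the compressor fatigue crack ← the main relay failure ← the main filter wear.
A separate upstream branch: the feed actuator overheating ← the seal cavitation.
Each of those chain origins has no stated cause.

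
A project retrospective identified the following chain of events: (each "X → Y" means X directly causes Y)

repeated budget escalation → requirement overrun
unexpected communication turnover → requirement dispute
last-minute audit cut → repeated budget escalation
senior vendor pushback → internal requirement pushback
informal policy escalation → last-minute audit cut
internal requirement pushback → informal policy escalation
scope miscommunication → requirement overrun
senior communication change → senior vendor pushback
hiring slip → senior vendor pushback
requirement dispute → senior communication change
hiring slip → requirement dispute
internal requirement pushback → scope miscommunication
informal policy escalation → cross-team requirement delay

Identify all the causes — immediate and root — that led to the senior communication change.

Immediate cause of the senior communication change: the requirement dispute.
Further upstream: the hiring slip, the unexpected communication turnover.

the hiring slip, the requirement dispute, the unexpected communication turnover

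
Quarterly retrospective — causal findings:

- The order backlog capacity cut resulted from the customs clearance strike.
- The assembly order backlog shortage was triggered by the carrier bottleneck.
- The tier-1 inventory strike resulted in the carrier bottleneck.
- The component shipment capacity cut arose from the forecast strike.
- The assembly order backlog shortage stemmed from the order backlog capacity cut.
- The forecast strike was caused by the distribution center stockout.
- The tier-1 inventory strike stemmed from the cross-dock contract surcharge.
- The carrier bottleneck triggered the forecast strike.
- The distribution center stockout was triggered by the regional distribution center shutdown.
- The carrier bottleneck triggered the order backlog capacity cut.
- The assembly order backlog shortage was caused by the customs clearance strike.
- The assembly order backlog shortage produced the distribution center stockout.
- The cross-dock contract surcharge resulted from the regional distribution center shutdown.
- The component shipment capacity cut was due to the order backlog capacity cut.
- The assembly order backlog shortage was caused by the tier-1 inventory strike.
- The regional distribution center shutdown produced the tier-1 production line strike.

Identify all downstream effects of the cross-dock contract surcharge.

Direct effects: the tier-1 inventory strike.
2 steps out: the carrier bottleneck, the assembly order backlog shortage.
3 steps out: the order backlog capacity cut, the distribution center stockout, the forecast strike.
4 steps out: the component shipment capacity cut.
Not reachable from it: the customs clearance strike, the regional distribution center shutdown, the tier-1 production line strike.

the assembly order backlog shortage, the carrier bottleneck, the component shipment capacity cut, the distribution center stockout, the forecast strike, the order backlog capacity cut, the tier-1 inventory strike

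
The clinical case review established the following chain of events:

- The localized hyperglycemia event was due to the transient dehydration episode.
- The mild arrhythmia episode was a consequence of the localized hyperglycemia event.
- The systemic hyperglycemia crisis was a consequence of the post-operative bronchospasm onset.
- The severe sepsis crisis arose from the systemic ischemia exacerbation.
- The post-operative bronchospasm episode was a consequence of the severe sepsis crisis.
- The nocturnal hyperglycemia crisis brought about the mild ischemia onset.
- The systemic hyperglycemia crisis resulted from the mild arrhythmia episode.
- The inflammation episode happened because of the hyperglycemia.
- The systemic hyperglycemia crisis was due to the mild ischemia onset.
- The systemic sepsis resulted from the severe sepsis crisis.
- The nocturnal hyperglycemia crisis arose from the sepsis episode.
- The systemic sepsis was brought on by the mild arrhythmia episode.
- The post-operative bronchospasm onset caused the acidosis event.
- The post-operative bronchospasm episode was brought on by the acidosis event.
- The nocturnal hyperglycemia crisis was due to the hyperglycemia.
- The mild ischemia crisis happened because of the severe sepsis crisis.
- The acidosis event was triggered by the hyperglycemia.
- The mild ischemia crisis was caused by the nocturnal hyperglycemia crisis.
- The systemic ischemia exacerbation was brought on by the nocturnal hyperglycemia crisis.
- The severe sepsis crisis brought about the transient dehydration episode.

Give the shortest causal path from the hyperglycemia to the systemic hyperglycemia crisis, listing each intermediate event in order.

the hyperglycemia → the nocturnal hyperglycemia crisis
the nocturnal hyperglycemia crisis → the mild ischemia onset
the mild ischemia onset → the systemic hyperglycemia crisis
Length: 3 steps.

the hyperglycemia → the nocturnal hyperglycemia crisis → the mild ischemia onset → the systemic hyperglycemia crisis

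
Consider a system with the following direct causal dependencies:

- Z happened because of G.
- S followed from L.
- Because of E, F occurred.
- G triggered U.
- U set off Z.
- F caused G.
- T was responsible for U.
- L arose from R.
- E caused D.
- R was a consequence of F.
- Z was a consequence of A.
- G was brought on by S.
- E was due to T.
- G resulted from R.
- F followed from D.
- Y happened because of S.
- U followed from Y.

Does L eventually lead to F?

No

L leads to S, G, Y, U, Z; F is not among them.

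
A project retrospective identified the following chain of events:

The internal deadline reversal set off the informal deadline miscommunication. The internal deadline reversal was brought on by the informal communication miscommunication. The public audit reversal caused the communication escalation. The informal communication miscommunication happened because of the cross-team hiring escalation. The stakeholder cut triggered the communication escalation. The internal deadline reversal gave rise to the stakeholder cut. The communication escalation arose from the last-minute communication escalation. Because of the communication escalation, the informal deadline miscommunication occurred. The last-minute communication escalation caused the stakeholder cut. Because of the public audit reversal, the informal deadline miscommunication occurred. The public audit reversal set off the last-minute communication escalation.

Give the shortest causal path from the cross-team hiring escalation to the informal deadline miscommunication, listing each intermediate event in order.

the cross-team hiring escalation → the informal communication miscommunication
the informal communication miscommunication → the internal deadline reversal
the internal deadline reversal → the informal deadline miscommunication
Length: 3 steps.

the cross-team hiring escalation → the informal communication miscommunication → the internal deadline reversal → the informal deadline miscommunication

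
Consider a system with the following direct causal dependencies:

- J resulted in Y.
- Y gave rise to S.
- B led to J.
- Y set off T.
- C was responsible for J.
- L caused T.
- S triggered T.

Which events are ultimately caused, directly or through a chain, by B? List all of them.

Direct effects: J.
2 steps out: Y.
3 steps out: S, T.
Not reachable from it: C, L.

J, S, T, Y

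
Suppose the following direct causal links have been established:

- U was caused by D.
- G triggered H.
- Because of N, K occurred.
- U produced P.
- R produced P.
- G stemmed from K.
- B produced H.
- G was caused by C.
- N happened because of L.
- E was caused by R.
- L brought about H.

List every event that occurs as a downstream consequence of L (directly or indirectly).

Direct effects: N, H.
2 steps out: K.
3 steps out: G.
Not reachable from it: D, R, U, E, P, B, C.

G, H, K, N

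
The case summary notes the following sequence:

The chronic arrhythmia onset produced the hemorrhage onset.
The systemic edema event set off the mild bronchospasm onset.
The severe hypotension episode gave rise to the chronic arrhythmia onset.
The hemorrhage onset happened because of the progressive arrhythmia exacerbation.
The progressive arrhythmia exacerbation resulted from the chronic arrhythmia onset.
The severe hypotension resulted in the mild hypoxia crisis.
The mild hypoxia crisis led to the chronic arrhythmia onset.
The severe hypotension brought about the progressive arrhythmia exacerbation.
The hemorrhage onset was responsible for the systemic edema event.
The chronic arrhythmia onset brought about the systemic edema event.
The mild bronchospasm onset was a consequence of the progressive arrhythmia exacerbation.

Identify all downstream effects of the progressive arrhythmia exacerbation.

Direct effects: the hemorrhage onset, the mild bronchospasm onset.
2 steps out: the systemic edema event.
Not reachable from it: the severe hypotension, the mild hypoxia crisis, the chronic arrhythmia onset, the severe hypotension episode.

the hemorrhage onset, the mild bronchospasm onset, the systemic edema event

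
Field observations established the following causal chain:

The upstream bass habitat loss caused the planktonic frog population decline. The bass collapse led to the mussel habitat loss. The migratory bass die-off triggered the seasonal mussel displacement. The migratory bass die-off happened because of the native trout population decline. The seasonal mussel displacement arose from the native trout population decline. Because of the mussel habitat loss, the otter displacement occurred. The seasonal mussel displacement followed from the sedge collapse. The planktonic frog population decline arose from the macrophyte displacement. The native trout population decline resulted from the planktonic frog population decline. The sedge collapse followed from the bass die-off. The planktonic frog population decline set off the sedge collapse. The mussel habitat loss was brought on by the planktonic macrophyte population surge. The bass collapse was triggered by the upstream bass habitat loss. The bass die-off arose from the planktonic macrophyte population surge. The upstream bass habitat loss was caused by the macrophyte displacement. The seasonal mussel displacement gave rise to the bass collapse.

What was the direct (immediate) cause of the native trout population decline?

the planktonic frog population decline

Upstream contributors include the macrophyte displacement, the upstream bass habitat loss, but only the planktonic frog population decline feeds directly into the native trout population decline.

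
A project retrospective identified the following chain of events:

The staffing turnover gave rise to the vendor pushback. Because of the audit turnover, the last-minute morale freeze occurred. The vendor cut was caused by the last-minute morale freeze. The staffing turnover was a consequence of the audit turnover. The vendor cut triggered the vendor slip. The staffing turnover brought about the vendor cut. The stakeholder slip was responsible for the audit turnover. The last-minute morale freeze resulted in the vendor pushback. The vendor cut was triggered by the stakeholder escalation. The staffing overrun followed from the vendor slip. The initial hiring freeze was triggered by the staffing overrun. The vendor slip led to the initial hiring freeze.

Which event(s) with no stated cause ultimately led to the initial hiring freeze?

Tracing upstream from the initial hiring freeze: the initial hiring freeze ← the vendor slip ← the vendor cut ← the staffing turnover ← the audit turnover ← the stakeholder slip.
A separate upstream branch: the initial hiring freeze ← the vendor slip ← the vendor cut ← the stakeholder escalation.
Each of those chain origins has no stated cause.

the stakeholder escalation, the stakeholder slip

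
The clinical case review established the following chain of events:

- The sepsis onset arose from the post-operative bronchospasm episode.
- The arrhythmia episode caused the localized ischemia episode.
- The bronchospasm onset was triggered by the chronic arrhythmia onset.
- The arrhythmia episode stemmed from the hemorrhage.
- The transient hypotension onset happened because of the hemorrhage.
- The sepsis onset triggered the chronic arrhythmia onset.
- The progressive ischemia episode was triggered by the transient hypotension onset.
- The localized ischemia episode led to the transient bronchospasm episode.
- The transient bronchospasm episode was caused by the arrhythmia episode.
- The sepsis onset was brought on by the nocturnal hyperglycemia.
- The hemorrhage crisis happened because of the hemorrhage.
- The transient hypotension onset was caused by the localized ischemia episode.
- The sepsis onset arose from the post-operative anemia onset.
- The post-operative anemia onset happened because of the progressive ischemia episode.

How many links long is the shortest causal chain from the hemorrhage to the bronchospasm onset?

Shortest chain: the hemorrhage → the transient hypotension onset → the progressive ischemia episode → the post-operative anemia onset → the sepsis onset → the chronic arrhythmia onset → the bronchospasm onset.

6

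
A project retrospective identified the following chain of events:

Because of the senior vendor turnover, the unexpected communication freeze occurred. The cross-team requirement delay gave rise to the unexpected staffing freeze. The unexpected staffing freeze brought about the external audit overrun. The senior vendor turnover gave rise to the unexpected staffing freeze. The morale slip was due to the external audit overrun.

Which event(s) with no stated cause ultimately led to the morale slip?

the cross-team requirement delay, the senior vendor turnover

Tracing upstream from the morale slip: the morale slip ← the external audit overrun ← the unexpected staffing freeze ← the cross-team requirement delay.
A separate upstream branch: the morale slip ← the external audit overrun ← the unexpected staffing freeze ← the senior vendor turnover.
Each of those chain origins has no stated cause.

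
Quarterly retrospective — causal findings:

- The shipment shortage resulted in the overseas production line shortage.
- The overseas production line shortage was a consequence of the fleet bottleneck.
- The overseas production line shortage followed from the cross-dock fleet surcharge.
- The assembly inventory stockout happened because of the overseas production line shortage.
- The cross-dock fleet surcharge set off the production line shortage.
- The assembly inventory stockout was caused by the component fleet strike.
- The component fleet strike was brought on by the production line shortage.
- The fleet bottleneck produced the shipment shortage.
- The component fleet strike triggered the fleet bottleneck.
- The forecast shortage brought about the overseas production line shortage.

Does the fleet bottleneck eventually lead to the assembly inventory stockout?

Yes

There is a causal chain: the fleet bottleneck → the overseas production line shortage → the assembly inventory stockout.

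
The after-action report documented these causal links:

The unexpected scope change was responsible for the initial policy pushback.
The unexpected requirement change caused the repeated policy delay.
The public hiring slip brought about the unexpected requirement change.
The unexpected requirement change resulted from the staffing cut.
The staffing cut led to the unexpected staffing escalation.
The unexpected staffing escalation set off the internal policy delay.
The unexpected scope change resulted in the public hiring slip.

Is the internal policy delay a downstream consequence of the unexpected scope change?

The unexpected scope change leads to the public hiring slip, the initial policy pushback, the unexpected requirement change, the repeated policy delay; the internal policy delay is not among them.

No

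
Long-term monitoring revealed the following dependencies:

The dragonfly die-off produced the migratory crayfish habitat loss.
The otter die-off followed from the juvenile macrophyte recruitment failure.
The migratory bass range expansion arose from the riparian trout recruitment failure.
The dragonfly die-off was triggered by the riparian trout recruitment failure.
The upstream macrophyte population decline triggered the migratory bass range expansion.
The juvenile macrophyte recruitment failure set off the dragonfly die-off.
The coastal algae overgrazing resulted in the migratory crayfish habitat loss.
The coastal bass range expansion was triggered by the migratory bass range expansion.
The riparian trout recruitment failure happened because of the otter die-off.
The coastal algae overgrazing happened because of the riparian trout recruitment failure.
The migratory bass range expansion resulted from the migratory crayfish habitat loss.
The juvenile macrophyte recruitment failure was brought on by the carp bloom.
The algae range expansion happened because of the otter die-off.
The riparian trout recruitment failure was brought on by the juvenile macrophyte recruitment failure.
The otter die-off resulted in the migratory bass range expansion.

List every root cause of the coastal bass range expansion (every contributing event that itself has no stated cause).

the carp bloom, the upstream macrophyte population decline

Tracing upstream from the coastal bass range expansion: the coastal bass range expansion ← the migratory bass range expansion ← the otter die-off ← the juvenile macrophyte recruitment failure ← the carp bloom.
A separate upstream branch: the coastal bass range expansion ← the migratory bass range expansion ← the upstream macrophyte population decline.
Each of those chain origins has no stated cause.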